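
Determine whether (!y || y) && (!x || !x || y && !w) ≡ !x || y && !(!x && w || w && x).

Yes

E1: (!y || y) && (!x || !x || y && !w)
    = !x || !x || y && !w
    = !x || y && !w
E2: !x || y && !(!x && w || w && x)
    = !x || y && !w
Both reduce to !x || y && !w, so they are equivalent.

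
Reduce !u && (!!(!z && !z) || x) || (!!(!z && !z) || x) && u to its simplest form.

!z || x

!u && (!!(!z && !z) || x) || (!!(!z && !z) || x) && u
= !!(!z && !z) || x   [distribution]
= !(z || z) || x   [De Morgan]
= !z || x   [idempotence]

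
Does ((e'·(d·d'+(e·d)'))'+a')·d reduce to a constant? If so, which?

((e'·(d·d'+(e·d)'))'+a')·d
= ((e'·(e·d)')'+a')·d   (complement / identity)
= (e+e·d+a')·d   (De Morgan)
= (e+a')·d   (absorption)
This depends on a, d, e, so it is not a constant.

no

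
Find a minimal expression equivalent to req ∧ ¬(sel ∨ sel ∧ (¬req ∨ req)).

req ∧ ¬sel

req ∧ ¬(sel ∨ sel ∧ (¬req ∨ req))
= req ∧ ¬(sel ∨ sel)   — complement / identity
= req ∧ ¬sel   — idempotence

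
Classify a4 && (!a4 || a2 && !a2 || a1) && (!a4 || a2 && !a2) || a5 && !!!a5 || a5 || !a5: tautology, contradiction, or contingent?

a4 && (!a4 || a2 && !a2 || a1) && (!a4 || a2 && !a2) || a5 && !!!a5 || a5 || !a5
= a4 && (!a4 || a2 && !a2 || a1) && (!a4 || a2 && !a2) || a5 && !a5 || a5 || !a5   — double negation
= a4 && (!a4 || a2 && !a2) || a5 && !a5 || a5 || !a5   — absorption
= a4 && (!a4 || a2 && !a2) || a5 || !a5   — complement / identity
= a4 && !a4 || a5 || !a5   — complement / identity
= a5 || !a5   — complement / identity
= true   — complement

tautology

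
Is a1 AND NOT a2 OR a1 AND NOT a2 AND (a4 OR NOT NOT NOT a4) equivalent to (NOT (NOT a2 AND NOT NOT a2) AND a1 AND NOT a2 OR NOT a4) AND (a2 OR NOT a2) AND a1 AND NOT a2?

E1: a1 AND NOT a2 OR a1 AND NOT a2 AND (a4 OR NOT NOT NOT a4)
    = a1 AND NOT a2 OR a1 AND NOT a2 AND (a4 OR NOT a4)   (double negation)
    = a1 AND NOT a2 OR a1 AND NOT a2   (complement / identity)
    = a1 AND NOT a2   (idempotence)
E2: (NOT (NOT a2 AND NOT NOT a2) AND a1 AND NOT a2 OR NOT a4) AND (a2 OR NOT a2) AND a1 AND NOT a2
    = ((a2 OR NOT a2) AND a1 AND NOT a2 OR NOT a4) AND (a2 OR NOT a2) AND a1 AND NOT a2   (De Morgan)
    = (a2 OR NOT a2) AND a1 AND NOT a2   (absorption)
    = a1 AND NOT a2   (complement / identity)
Both reduce to a1 AND NOT a2, so they are equivalent.

Yes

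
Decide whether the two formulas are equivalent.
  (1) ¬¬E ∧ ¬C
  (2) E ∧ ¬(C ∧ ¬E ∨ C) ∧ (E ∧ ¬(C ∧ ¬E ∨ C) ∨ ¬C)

Yes

E1: ¬¬E ∧ ¬C
    = E ∧ ¬C
E2: E ∧ ¬(C ∧ ¬E ∨ C) ∧ (E ∧ ¬(C ∧ ¬E ∨ C) ∨ ¬C)
    = E ∧ ¬(C ∧ ¬E ∨ C)
    = E ∧ ¬C
Both reduce to E ∧ ¬C, so they are equivalent.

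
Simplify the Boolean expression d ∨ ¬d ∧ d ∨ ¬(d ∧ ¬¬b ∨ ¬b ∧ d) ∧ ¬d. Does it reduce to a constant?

d ∨ ¬d ∧ d ∨ ¬(d ∧ ¬¬b ∨ ¬b ∧ d) ∧ ¬d
= d ∨ ¬d ∧ d ∨ ¬(d ∧ b ∨ ¬b ∧ d) ∧ ¬d
= d ∨ ¬d ∧ d ∨ ¬d ∧ ¬d
= d ∨ ¬d
= True

True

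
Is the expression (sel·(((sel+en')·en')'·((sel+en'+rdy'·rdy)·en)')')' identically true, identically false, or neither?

(sel·(((sel+en')·en')'·((sel+en'+rdy'·rdy)·en)')')'
= (sel·(((sel+en')·en')'·((sel+en')·en)')')'
= (sel·((sel+en')·en'+(sel+en')·en))'
= (sel·(sel+en'))'
= sel'
This depends on sel, so it is not a constant.

neither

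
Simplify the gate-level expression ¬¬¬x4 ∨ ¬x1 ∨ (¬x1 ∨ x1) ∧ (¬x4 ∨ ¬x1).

¬¬¬x4 ∨ ¬x1 ∨ (¬x1 ∨ x1) ∧ (¬x4 ∨ ¬x1)
= ¬¬¬x4 ∨ ¬x1 ∨ ¬x4 ∨ ¬x1   (complement / identity)
= ¬x4 ∨ ¬x1 ∨ ¬x4 ∨ ¬x1   (double negation)
= ¬x4 ∨ ¬x1   (idempotence)

¬x4 ∨ ¬x1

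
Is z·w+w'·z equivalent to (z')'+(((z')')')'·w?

E1: z·w+w'·z
    = z   (distribution)
E2: (z')'+(((z')')')'·w
    = (z')'+(z')'·w   (double negation)
    = (z')'   (absorption)
    = z   (double negation)
Both reduce to z, so they are equivalent.

Yes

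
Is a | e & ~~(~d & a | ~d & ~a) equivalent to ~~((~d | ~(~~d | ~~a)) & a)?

E1: a | e & ~~(~d & a | ~d & ~a)
    = a | e & (~d & a | ~d & ~a)
    = a | e & ~d
E2: ~~((~d | ~(~~d | ~~a)) & a)
    = ~~((~d | ~d & ~a) & a)
    = (~d | ~d & ~a) & a
    = ~d & a
These differ: at a=1, d=1, e=1, E1 = 1 but E2 = 0.

No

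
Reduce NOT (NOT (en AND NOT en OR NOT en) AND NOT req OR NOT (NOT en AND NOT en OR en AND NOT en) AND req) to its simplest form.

NOT en

NOT (NOT (en AND NOT en OR NOT en) AND NOT req OR NOT (NOT en AND NOT en OR en AND NOT en) AND req)
= NOT (NOT (en AND NOT en OR NOT en) AND NOT req OR NOT NOT en AND req)   (distribution)
= NOT (NOT NOT en AND NOT req OR NOT NOT en AND req)   (complement / identity)
= NOT NOT NOT en   (distribution)
= NOT en   (double negation)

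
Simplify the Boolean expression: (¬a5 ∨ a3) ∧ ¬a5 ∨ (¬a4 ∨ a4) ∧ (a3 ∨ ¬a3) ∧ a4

¬a5 ∨ a4

(¬a5 ∨ a3) ∧ ¬a5 ∨ (¬a4 ∨ a4) ∧ (a3 ∨ ¬a3) ∧ a4
= (¬a5 ∨ a3) ∧ ¬a5 ∨ (a3 ∨ ¬a3) ∧ a4   [complement / identity]
= (¬a5 ∨ a3) ∧ ¬a5 ∨ a4   [complement / identity]
= ¬a5 ∨ a4   [absorption]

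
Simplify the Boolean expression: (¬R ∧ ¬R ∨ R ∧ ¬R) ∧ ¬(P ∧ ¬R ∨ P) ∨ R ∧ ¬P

(¬R ∧ ¬R ∨ R ∧ ¬R) ∧ ¬(P ∧ ¬R ∨ P) ∨ R ∧ ¬P
= (¬R ∧ ¬R ∨ R ∧ ¬R) ∧ ¬P ∨ R ∧ ¬P   [absorption]
= ¬R ∧ ¬P ∨ R ∧ ¬P   [distribution]
= ¬P   [distribution]

¬P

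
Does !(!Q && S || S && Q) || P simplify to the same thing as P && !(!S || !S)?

E1: !(!Q && S || S && Q) || P
    = !S || P   [distribution]
E2: P && !(!S || !S)
    = P && S && S   [De Morgan]
    = P && S   [idempotence]
These differ: at P=0, Q=0, S=0, E1 = 1 but E2 = 0.

No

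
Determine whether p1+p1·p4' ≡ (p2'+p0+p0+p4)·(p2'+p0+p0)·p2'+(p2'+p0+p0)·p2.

No

E1: p1+p1·p4'
    = p1   — absorption
E2: (p2'+p0+p0+p4)·(p2'+p0+p0)·p2'+(p2'+p0+p0)·p2
    = (p2'+p0+p0)·p2'+(p2'+p0+p0)·p2   — absorption
    = p2'+p0+p0   — distribution
    = p2'+p0   — idempotence
These differ: at p0=1, p1=0, p2=1, p4=1, E1 = 0 but E2 = 1.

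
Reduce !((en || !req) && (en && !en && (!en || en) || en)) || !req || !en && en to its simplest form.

!((en || !req) && (en && !en && (!en || en) || en)) || !req || !en && en
= !((en || !req) && (en && !en && (!en || en) || en)) || !req   [complement / identity]
= !((en || !req) && (en && !en || en)) || !req   [complement / identity]
= !((en || !req) && en) || !req   [complement / identity]
= !en || !req   [absorption]

!en || !req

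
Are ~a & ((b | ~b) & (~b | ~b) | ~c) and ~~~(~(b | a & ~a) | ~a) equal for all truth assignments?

No

E1: ~a & ((b | ~b) & (~b | ~b) | ~c)
    = ~a & (~b | b & ~b | ~c)
    = ~a & (~b | ~c)
E2: ~~~(~(b | a & ~a) | ~a)
    = ~~~(~b | ~a)
    = ~(~b | ~a)
    = b & a
These differ: at a=0, b=0, c=0, E1 = 1 but E2 = 0.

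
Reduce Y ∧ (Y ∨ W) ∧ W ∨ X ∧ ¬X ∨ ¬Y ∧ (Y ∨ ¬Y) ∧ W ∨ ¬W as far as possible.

Y ∧ (Y ∨ W) ∧ W ∨ X ∧ ¬X ∨ ¬Y ∧ (Y ∨ ¬Y) ∧ W ∨ ¬W
= Y ∧ (Y ∨ W) ∧ W ∨ X ∧ ¬X ∨ ¬Y ∧ W ∨ ¬W   [complement / identity]
= Y ∧ (Y ∨ W) ∧ W ∨ ¬Y ∧ W ∨ ¬W   [complement / identity]
= Y ∧ W ∨ ¬Y ∧ W ∨ ¬W   [absorption]
= W ∨ ¬W   [distribution]
= True   [complement]

True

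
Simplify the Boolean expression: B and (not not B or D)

B

B and (not not B or D)
= B and (B or D)   [double negation]
= B   [absorption]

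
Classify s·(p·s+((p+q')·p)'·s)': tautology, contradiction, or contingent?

contradiction

s·(p·s+((p+q')·p)'·s)'
= s·(p·s+p'·s)'   — absorption
= s·s'   — distribution
= 0   — complement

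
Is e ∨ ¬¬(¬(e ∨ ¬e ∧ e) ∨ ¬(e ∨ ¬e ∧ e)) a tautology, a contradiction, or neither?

e ∨ ¬¬(¬(e ∨ ¬e ∧ e) ∨ ¬(e ∨ ¬e ∧ e))
= e ∨ ¬¬¬(e ∨ ¬e ∧ e)   (idempotence)
= e ∨ ¬¬¬e   (complement / identity)
= e ∨ ¬e   (double negation)
= True   (complement)

tautology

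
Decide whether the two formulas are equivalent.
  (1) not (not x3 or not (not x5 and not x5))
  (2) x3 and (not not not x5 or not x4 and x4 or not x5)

Yes

E1: not (not x3 or not (not x5 and not x5))
    = x3 and not x5 and not x5   [De Morgan]
    = x3 and not x5   [idempotence]
E2: x3 and (not not not x5 or not x4 and x4 or not x5)
    = x3 and (not not not x5 or not x5)   [complement / identity]
    = x3 and (not x5 or not x5)   [double negation]
    = x3 and not x5   [idempotence]
Both reduce to x3 and not x5, so they are equivalent.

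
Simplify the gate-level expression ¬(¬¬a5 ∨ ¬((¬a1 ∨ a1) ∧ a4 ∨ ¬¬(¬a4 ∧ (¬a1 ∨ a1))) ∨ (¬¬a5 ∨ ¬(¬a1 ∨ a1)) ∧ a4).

¬(¬¬a5 ∨ ¬((¬a1 ∨ a1) ∧ a4 ∨ ¬¬(¬a4 ∧ (¬a1 ∨ a1))) ∨ (¬¬a5 ∨ ¬(¬a1 ∨ a1)) ∧ a4)
= ¬(¬¬a5 ∨ ¬((¬a1 ∨ a1) ∧ a4 ∨ ¬a4 ∧ (¬a1 ∨ a1)) ∨ (¬¬a5 ∨ ¬(¬a1 ∨ a1)) ∧ a4)   — double negation
= ¬(¬¬a5 ∨ ¬(¬a1 ∨ a1) ∨ (¬¬a5 ∨ ¬(¬a1 ∨ a1)) ∧ a4)   — distribution
= ¬(¬¬a5 ∨ ¬(¬a1 ∨ a1))   — absorption
= ¬a5 ∧ (¬a1 ∨ a1)   — De Morgan
= ¬a5   — complement / identity

¬a5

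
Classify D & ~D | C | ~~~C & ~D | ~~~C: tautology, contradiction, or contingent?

tautology

D & ~D | C | ~~~C & ~D | ~~~C
= D & ~D | C | ~~~C   [absorption]
= C | ~~~C   [complement / identity]
= C | ~C   [double negation]
= 1   [complement]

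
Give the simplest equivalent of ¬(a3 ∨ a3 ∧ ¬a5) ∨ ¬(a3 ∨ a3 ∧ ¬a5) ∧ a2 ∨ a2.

¬(a3 ∨ a3 ∧ ¬a5) ∨ ¬(a3 ∨ a3 ∧ ¬a5) ∧ a2 ∨ a2
= ¬(a3 ∨ a3 ∧ ¬a5) ∨ a2
= ¬a3 ∨ a2

¬a3 ∨ a2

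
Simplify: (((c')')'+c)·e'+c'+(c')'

1

(((c')')'+c)·e'+c'+(c')'
= (((c')')'+c)·e'+c'+c   — double negation
= (c'+c)·e'+c'+c   — double negation
= c'+c   — absorption
= 1   — complement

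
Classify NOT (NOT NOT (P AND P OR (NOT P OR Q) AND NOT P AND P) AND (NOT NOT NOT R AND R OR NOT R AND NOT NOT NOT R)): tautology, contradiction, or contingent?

contingent

NOT (NOT NOT (P AND P OR (NOT P OR Q) AND NOT P AND P) AND (NOT NOT NOT R AND R OR NOT R AND NOT NOT NOT R))
= NOT (NOT NOT (P AND P OR NOT P AND P) AND (NOT NOT NOT R AND R OR NOT R AND NOT NOT NOT R))
= NOT (NOT NOT (P AND P OR NOT P AND P) AND NOT NOT NOT R)
= NOT (NOT NOT P AND NOT NOT NOT R)
= NOT (NOT NOT P AND NOT R)
= NOT P OR R
This depends on P, R, so it is not a constant.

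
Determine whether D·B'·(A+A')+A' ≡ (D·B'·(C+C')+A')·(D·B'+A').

Yes

E1: D·B'·(A+A')+A'
    = D·B'+A'
E2: (D·B'·(C+C')+A')·(D·B'+A')
    = (D·B'+A')·(D·B'+A')
    = D·B'+A'
Both reduce to D·B'+A', so they are equivalent.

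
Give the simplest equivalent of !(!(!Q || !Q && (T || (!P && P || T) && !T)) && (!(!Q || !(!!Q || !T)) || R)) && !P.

!(!(!Q || !Q && (T || (!P && P || T) && !T)) && (!(!Q || !(!!Q || !T)) || R)) && !P
= !(!(!Q || !Q && (T || (!P && P || T) && !T)) && (!(!Q || !Q && T) || R)) && !P   — De Morgan
= !(!(!Q || !Q && (T || T && !T)) && (!(!Q || !Q && T) || R)) && !P   — complement / identity
= !(!(!Q || !Q && T) && (!(!Q || !Q && T) || R)) && !P   — complement / identity
= !!(!Q || !Q && T) && !P   — absorption
= !!!Q && !P   — absorption
= !Q && !P   — double negation

!Q && !P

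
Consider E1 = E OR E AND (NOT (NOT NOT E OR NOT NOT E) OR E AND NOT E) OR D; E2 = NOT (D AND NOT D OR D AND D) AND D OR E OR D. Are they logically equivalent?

E1: E OR E AND (NOT (NOT NOT E OR NOT NOT E) OR E AND NOT E) OR D
    = E OR E AND (NOT E AND NOT E OR E AND NOT E) OR D   — De Morgan
    = E OR E AND NOT E OR D   — distribution
    = E OR D   — complement / identity
E2: NOT (D AND NOT D OR D AND D) AND D OR E OR D
    = NOT D AND D OR E OR D   — distribution
    = E OR D   — complement / identity
Both reduce to E OR D, so they are equivalent.

Yes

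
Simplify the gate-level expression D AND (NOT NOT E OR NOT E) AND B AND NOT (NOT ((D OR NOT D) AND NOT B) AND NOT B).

D AND (NOT NOT E OR NOT E) AND B AND NOT (NOT ((D OR NOT D) AND NOT B) AND NOT B)
= D AND (NOT NOT E OR NOT E) AND B AND NOT (NOT NOT B AND NOT B)   — complement / identity
= D AND (NOT NOT E OR NOT E) AND B AND (NOT B OR B)   — De Morgan
= D AND (E OR NOT E) AND B AND (NOT B OR B)   — double negation
= D AND B AND (NOT B OR B)   — complement / identity
= D AND B   — complement / identity

D AND B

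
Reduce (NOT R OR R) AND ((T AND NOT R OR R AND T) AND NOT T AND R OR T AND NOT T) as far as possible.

(NOT R OR R) AND ((T AND NOT R OR R AND T) AND NOT T AND R OR T AND NOT T)
= (NOT R OR R) AND (T AND NOT T AND R OR T AND NOT T)   — distribution
= T AND NOT T AND R OR T AND NOT T   — complement / identity
= T AND NOT T   — absorption
= FALSE   — complement

FALSE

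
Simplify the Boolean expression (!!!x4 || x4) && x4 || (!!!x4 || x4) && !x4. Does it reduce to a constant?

(!!!x4 || x4) && x4 || (!!!x4 || x4) && !x4
= !!!x4 || x4   [distribution]
= !x4 || x4   [double negation]
= true   [complement]

true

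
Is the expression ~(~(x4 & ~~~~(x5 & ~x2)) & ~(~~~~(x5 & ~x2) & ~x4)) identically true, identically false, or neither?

~(~(x4 & ~~~~(x5 & ~x2)) & ~(~~~~(x5 & ~x2) & ~x4))
= x4 & ~~~~(x5 & ~x2) | ~~~~(x5 & ~x2) & ~x4
= ~~~~(x5 & ~x2)
= ~~(x5 & ~x2)
= x5 & ~x2
This depends on x2, x5, so it is not a constant.

neither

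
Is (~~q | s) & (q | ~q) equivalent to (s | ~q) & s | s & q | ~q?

E1: (~~q | s) & (q | ~q)
    = ~~q | s   (complement / identity)
    = q | s   (double negation)
E2: (s | ~q) & s | s & q | ~q
    = s | s & q | ~q   (absorption)
    = s | ~q   (absorption)
These differ: at q=0, s=0, E1 = 0 but E2 = 1.

No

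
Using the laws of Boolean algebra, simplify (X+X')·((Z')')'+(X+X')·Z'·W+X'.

(X+X')·((Z')')'+(X+X')·Z'·W+X'
= (X+X')·(((Z')')'+Z'·W)+X'   — distribution
= ((Z')')'+Z'·W+X'   — complement / identity
= Z'+Z'·W+X'   — double negation
= Z'+X'   — absorption

Z'+X'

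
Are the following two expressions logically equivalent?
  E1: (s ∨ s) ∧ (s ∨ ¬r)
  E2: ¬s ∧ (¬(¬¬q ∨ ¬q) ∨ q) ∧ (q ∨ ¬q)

E1: (s ∨ s) ∧ (s ∨ ¬r)
    = s ∧ (s ∨ ¬r)   [idempotence]
    = s   [absorption]
E2: ¬s ∧ (¬(¬¬q ∨ ¬q) ∨ q) ∧ (q ∨ ¬q)
    = ¬s ∧ (¬(¬¬q ∨ ¬q) ∨ q)   [complement / identity]
    = ¬s ∧ (¬q ∧ q ∨ q)   [De Morgan]
    = ¬s ∧ q   [complement / identity]
These differ: at q=0, r=0, s=1, E1 = 1 but E2 = 0.

No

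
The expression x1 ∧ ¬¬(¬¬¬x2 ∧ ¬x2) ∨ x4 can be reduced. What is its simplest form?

x1 ∧ ¬¬(¬¬¬x2 ∧ ¬x2) ∨ x4
= x1 ∧ ¬¬(¬x2 ∧ ¬x2) ∨ x4   (double negation)
= x1 ∧ ¬¬¬x2 ∨ x4   (idempotence)
= x1 ∧ ¬x2 ∨ x4   (double negation)

x1 ∧ ¬x2 ∨ x4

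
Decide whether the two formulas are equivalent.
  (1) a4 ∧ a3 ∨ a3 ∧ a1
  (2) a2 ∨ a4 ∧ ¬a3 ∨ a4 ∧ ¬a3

No

E1: a4 ∧ a3 ∨ a3 ∧ a1
    = a3 ∧ (a4 ∨ a1)   — distribution
E2: a2 ∨ a4 ∧ ¬a3 ∨ a4 ∧ ¬a3
    = a2 ∨ a4 ∧ ¬a3   — idempotence
These differ: at a1=1, a2=1, a3=0, a4=1, E1 = 0 but E2 = 1.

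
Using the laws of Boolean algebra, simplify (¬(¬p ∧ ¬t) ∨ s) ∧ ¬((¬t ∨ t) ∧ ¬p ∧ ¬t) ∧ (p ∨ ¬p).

(¬(¬p ∧ ¬t) ∨ s) ∧ ¬((¬t ∨ t) ∧ ¬p ∧ ¬t) ∧ (p ∨ ¬p)
= (¬(¬p ∧ ¬t) ∨ s) ∧ ¬(¬p ∧ ¬t) ∧ (p ∨ ¬p)   — complement / identity
= (¬(¬p ∧ ¬t) ∨ s) ∧ ¬(¬p ∧ ¬t)   — complement / identity
= ¬(¬p ∧ ¬t)   — absorption
= p ∨ t   — De Morgan

p ∨ t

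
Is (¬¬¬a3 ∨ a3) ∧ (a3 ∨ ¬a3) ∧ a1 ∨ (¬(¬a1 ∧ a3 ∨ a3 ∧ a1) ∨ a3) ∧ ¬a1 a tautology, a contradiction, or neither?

tautology

(¬¬¬a3 ∨ a3) ∧ (a3 ∨ ¬a3) ∧ a1 ∨ (¬(¬a1 ∧ a3 ∨ a3 ∧ a1) ∨ a3) ∧ ¬a1
= (¬a3 ∨ a3) ∧ (a3 ∨ ¬a3) ∧ a1 ∨ (¬(¬a1 ∧ a3 ∨ a3 ∧ a1) ∨ a3) ∧ ¬a1
= (¬a3 ∨ a3) ∧ (a3 ∨ ¬a3) ∧ a1 ∨ (¬a3 ∨ a3) ∧ ¬a1
= (¬a3 ∨ a3) ∧ a1 ∨ (¬a3 ∨ a3) ∧ ¬a1
= ¬a3 ∨ a3
= True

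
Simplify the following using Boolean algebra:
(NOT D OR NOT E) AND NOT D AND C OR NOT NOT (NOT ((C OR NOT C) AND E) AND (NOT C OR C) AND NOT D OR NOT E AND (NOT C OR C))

(NOT D OR NOT E) AND NOT D AND C OR NOT NOT (NOT ((C OR NOT C) AND E) AND (NOT C OR C) AND NOT D OR NOT E AND (NOT C OR C))
= (NOT D OR NOT E) AND NOT D AND C OR NOT NOT (NOT E AND (NOT C OR C) AND NOT D OR NOT E AND (NOT C OR C))   (complement / identity)
= (NOT D OR NOT E) AND NOT D AND C OR NOT NOT (NOT E AND (NOT C OR C))   (absorption)
= (NOT D OR NOT E) AND NOT D AND C OR NOT NOT NOT E   (complement / identity)
= NOT D AND C OR NOT NOT NOT E   (absorption)
= NOT D AND C OR NOT E   (double negation)

NOT D AND C OR NOT E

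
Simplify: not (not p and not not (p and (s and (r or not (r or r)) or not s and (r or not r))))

not (not p and not not (p and (s and (r or not (r or r)) or not s and (r or not r))))
= not (not p and not not (p and (s and (r or not r) or not s and (r or not r))))   [idempotence]
= not (not p and not not (p and (r or not r)))   [distribution]
= not (not p and not not p)   [complement / identity]
= p or not p   [De Morgan]
= True   [complement]

True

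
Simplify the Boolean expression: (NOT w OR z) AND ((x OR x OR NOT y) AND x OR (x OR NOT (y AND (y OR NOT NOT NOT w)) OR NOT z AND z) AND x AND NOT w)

(NOT w OR z) AND ((x OR x OR NOT y) AND x OR (x OR NOT (y AND (y OR NOT NOT NOT w)) OR NOT z AND z) AND x AND NOT w)
= (NOT w OR z) AND ((x OR NOT y) AND x OR (x OR NOT (y AND (y OR NOT NOT NOT w)) OR NOT z AND z) AND x AND NOT w)   — idempotence
= (NOT w OR z) AND ((x OR NOT y) AND x OR (x OR NOT (y AND (y OR NOT NOT NOT w))) AND x AND NOT w)   — complement / identity
= (NOT w OR z) AND ((x OR NOT y) AND x OR (x OR NOT (y AND (y OR NOT w))) AND x AND NOT w)   — double negation
= (NOT w OR z) AND ((x OR NOT y) AND x OR (x OR NOT y) AND x AND NOT w)   — absorption
= (NOT w OR z) AND (x OR NOT y) AND x   — absorption
= (NOT w OR z) AND x   — absorption

(NOT w OR z) AND x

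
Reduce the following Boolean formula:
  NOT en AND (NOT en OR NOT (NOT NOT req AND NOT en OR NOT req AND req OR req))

NOT en AND (NOT en OR NOT (NOT NOT req AND NOT en OR NOT req AND req OR req))
= NOT en AND (NOT en OR NOT (NOT NOT req AND NOT en OR req))   — complement / identity
= NOT en AND (NOT en OR NOT (req AND NOT en OR req))   — double negation
= NOT en AND (NOT en OR NOT req)   — absorption
= NOT en   — absorption

NOT en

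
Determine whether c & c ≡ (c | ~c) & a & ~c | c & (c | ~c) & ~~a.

No

E1: c & c
    = c   (idempotence)
E2: (c | ~c) & a & ~c | c & (c | ~c) & ~~a
    = (c | ~c) & a & ~c | c & (c | ~c) & a   (double negation)
    = (c | ~c) & a   (distribution)
    = a   (complement / identity)
These differ: at a=1, c=0, E1 = 0 but E2 = 1.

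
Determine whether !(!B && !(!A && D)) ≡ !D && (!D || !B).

No

E1: !(!B && !(!A && D))
    = B || !A && D
E2: !D && (!D || !B)
    = !D
These differ: at A=0, B=0, D=0, E1 = 0 but E2 = 1.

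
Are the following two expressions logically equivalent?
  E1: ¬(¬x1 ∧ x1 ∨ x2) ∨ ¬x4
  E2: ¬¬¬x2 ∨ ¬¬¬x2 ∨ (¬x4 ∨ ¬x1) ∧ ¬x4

E1: ¬(¬x1 ∧ x1 ∨ x2) ∨ ¬x4
    = ¬x2 ∨ ¬x4   — complement / identity
E2: ¬¬¬x2 ∨ ¬¬¬x2 ∨ (¬x4 ∨ ¬x1) ∧ ¬x4
    = ¬¬¬x2 ∨ ¬¬¬x2 ∨ ¬x4   — absorption
    = ¬x2 ∨ ¬¬¬x2 ∨ ¬x4   — double negation
    = ¬x2 ∨ ¬x2 ∨ ¬x4   — double negation
    = ¬x2 ∨ ¬x4   — idempotence
Both reduce to ¬x2 ∨ ¬x4, so they are equivalent.

Yes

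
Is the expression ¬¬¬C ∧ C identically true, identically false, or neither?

identically false

¬¬¬C ∧ C
= ¬C ∧ C   (double negation)
= False   (complement)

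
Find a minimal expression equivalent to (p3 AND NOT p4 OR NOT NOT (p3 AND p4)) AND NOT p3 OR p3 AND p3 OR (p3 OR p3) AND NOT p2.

(p3 AND NOT p4 OR NOT NOT (p3 AND p4)) AND NOT p3 OR p3 AND p3 OR (p3 OR p3) AND NOT p2
= (p3 AND NOT p4 OR NOT NOT (p3 AND p4)) AND NOT p3 OR p3 AND p3 OR p3 AND NOT p2   [idempotence]
= (p3 AND NOT p4 OR p3 AND p4) AND NOT p3 OR p3 AND p3 OR p3 AND NOT p2   [double negation]
= p3 AND NOT p3 OR p3 AND p3 OR p3 AND NOT p2   [distribution]
= p3 OR p3 AND NOT p2   [distribution]
= p3   [absorption]

p3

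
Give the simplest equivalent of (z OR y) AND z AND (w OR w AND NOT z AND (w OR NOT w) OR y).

z AND (w OR y)

(z OR y) AND z AND (w OR w AND NOT z AND (w OR NOT w) OR y)
= (z OR y) AND z AND (w OR w AND NOT z OR y)   (complement / identity)
= z AND (w OR w AND NOT z OR y)   (absorption)
= z AND (w OR y)   (absorption)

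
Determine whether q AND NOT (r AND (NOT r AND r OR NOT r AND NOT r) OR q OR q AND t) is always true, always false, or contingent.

q AND NOT (r AND (NOT r AND r OR NOT r AND NOT r) OR q OR q AND t)
= q AND NOT (r AND NOT r OR q OR q AND t)   — distribution
= q AND NOT (r AND NOT r OR q)   — absorption
= q AND NOT q   — complement / identity
= FALSE   — complement

always false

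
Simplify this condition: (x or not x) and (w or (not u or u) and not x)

w or not x

(x or not x) and (w or (not u or u) and not x)
= w or (not u or u) and not x   (complement / identity)
= w or not x   (complement / identity)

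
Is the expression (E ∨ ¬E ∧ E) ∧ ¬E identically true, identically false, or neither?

identically false

(E ∨ ¬E ∧ E) ∧ ¬E
= E ∧ ¬E   (complement / identity)
= False   (complement)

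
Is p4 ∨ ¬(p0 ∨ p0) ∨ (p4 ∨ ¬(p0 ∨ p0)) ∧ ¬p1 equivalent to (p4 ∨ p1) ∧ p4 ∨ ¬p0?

Yes

E1: p4 ∨ ¬(p0 ∨ p0) ∨ (p4 ∨ ¬(p0 ∨ p0)) ∧ ¬p1
    = p4 ∨ ¬(p0 ∨ p0)   (absorption)
    = p4 ∨ ¬p0   (idempotence)
E2: (p4 ∨ p1) ∧ p4 ∨ ¬p0
    = p4 ∨ ¬p0   (absorption)
Both reduce to p4 ∨ ¬p0, so they are equivalent.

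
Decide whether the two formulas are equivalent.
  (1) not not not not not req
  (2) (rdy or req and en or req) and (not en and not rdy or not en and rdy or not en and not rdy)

No

E1: not not not not not req
    = not not not req   [double negation]
    = not req   [double negation]
E2: (rdy or req and en or req) and (not en and not rdy or not en and rdy or not en and not rdy)
    = (rdy or req and en or req) and (not en or not en and not rdy)   [distribution]
    = (rdy or req) and (not en or not en and not rdy)   [absorption]
    = (rdy or req) and not en   [absorption]
These differ: at en=1, rdy=0, req=0, E1 = 1 but E2 = 0.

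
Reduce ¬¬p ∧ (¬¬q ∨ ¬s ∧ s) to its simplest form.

p ∧ q

¬¬p ∧ (¬¬q ∨ ¬s ∧ s)
= ¬¬p ∧ (q ∨ ¬s ∧ s)   [double negation]
= p ∧ (q ∨ ¬s ∧ s)   [double negation]
= p ∧ q   [complement / identity]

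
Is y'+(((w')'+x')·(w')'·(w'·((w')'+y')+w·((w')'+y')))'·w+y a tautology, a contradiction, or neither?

tautology

y'+(((w')'+x')·(w')'·(w'·((w')'+y')+w·((w')'+y')))'·w+y
= y'+((w')'·(w'·((w')'+y')+w·((w')'+y')))'·w+y   — absorption
= y'+((w')'·((w')'+y'))'·w+y   — distribution
= y'+((w')')'·w+y   — absorption
= y'+w'·w+y   — double negation
= y'+y   — complement / identity
= 1   — complement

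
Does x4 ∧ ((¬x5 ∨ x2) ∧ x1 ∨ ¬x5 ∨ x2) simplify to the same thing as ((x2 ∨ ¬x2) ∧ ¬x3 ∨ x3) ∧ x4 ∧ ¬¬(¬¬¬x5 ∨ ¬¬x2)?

Yes

E1: x4 ∧ ((¬x5 ∨ x2) ∧ x1 ∨ ¬x5 ∨ x2)
    = x4 ∧ (¬x5 ∨ x2)   — absorption
E2: ((x2 ∨ ¬x2) ∧ ¬x3 ∨ x3) ∧ x4 ∧ ¬¬(¬¬¬x5 ∨ ¬¬x2)
    = (¬x3 ∨ x3) ∧ x4 ∧ ¬¬(¬¬¬x5 ∨ ¬¬x2)   — complement / identity
    = (¬x3 ∨ x3) ∧ x4 ∧ ¬(¬¬x5 ∧ ¬x2)   — De Morgan
    = x4 ∧ ¬(¬¬x5 ∧ ¬x2)   — complement / identity
    = x4 ∧ (¬x5 ∨ x2)   — De Morgan
Both reduce to x4 ∧ (¬x5 ∨ x2), so they are equivalent.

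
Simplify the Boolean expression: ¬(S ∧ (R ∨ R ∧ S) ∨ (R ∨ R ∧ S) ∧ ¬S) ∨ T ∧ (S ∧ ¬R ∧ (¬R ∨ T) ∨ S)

¬R ∨ T ∧ S

¬(S ∧ (R ∨ R ∧ S) ∨ (R ∨ R ∧ S) ∧ ¬S) ∨ T ∧ (S ∧ ¬R ∧ (¬R ∨ T) ∨ S)
= ¬(S ∧ (R ∨ R ∧ S) ∨ (R ∨ R ∧ S) ∧ ¬S) ∨ T ∧ (S ∧ ¬R ∨ S)   [absorption]
= ¬(R ∨ R ∧ S) ∨ T ∧ (S ∧ ¬R ∨ S)   [distribution]
= ¬R ∨ T ∧ (S ∧ ¬R ∨ S)   [absorption]
= ¬R ∨ T ∧ S   [absorption]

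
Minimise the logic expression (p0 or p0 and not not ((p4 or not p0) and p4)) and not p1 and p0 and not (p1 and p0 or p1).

p0 and not p1

(p0 or p0 and not not ((p4 or not p0) and p4)) and not p1 and p0 and not (p1 and p0 or p1)
= (p0 or p0 and (p4 or not p0) and p4) and not p1 and p0 and not (p1 and p0 or p1)
= (p0 or p0 and p4) and not p1 and p0 and not (p1 and p0 or p1)
= p0 and not p1 and p0 and not (p1 and p0 or p1)
= p0 and not p1 and p0 and not p1
= p0 and not p1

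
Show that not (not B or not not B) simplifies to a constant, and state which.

not (not B or not not B)
= B and not B   (De Morgan)
= False   (complement)

False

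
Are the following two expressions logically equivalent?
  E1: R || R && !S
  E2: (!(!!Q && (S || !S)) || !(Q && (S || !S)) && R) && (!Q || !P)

No

E1: R || R && !S
    = R
E2: (!(!!Q && (S || !S)) || !(Q && (S || !S)) && R) && (!Q || !P)
    = (!(Q && (S || !S)) || !(Q && (S || !S)) && R) && (!Q || !P)
    = !(Q && (S || !S)) && (!Q || !P)
    = !Q && (!Q || !P)
    = !Q
These differ: at P=1, Q=0, R=0, S=1, E1 = 0 but E2 = 1.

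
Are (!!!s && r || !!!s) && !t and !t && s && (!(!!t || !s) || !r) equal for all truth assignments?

No

E1: (!!!s && r || !!!s) && !t
    = !!!s && !t   [absorption]
    = !s && !t   [double negation]
E2: !t && s && (!(!!t || !s) || !r)
    = !t && s && (!t && s || !r)   [De Morgan]
    = !t && s   [absorption]
These differ: at r=0, s=0, t=0, E1 = 1 but E2 = 0.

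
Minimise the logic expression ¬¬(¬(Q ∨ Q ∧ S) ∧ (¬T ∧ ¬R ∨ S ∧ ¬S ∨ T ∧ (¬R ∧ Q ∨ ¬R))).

¬¬(¬(Q ∨ Q ∧ S) ∧ (¬T ∧ ¬R ∨ S ∧ ¬S ∨ T ∧ (¬R ∧ Q ∨ ¬R)))
= ¬¬(¬(Q ∨ Q ∧ S) ∧ (¬T ∧ ¬R ∨ S ∧ ¬S ∨ T ∧ ¬R))   — absorption
= ¬(Q ∨ Q ∧ S) ∧ (¬T ∧ ¬R ∨ S ∧ ¬S ∨ T ∧ ¬R)   — double negation
= ¬(Q ∨ Q ∧ S) ∧ (¬T ∧ ¬R ∨ T ∧ ¬R)   — complement / identity
= ¬(Q ∨ Q ∧ S) ∧ ¬R   — distribution
= ¬Q ∧ ¬R   — absorption

¬Q ∧ ¬R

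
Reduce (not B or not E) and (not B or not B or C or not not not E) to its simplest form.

(not B or not E) and (not B or not B or C or not not not E)
= (not B or not E) and (not B or not B or C or not E)   — double negation
= (not B or not E) and (not B or C or not E)   — idempotence
= not E or not B and (not B or C)   — distribution
= not E or not B   — absorption

not E or not B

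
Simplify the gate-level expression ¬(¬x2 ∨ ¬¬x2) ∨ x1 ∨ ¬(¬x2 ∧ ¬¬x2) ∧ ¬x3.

¬(¬x2 ∨ ¬¬x2) ∨ x1 ∨ ¬(¬x2 ∧ ¬¬x2) ∧ ¬x3
= ¬(¬x2 ∨ ¬¬x2) ∨ x1 ∨ (x2 ∨ ¬x2) ∧ ¬x3   [De Morgan]
= x2 ∧ ¬x2 ∨ x1 ∨ (x2 ∨ ¬x2) ∧ ¬x3   [De Morgan]
= x2 ∧ ¬x2 ∨ x1 ∨ ¬x3   [complement / identity]
= x1 ∨ ¬x3   [complement / identity]

x1 ∨ ¬x3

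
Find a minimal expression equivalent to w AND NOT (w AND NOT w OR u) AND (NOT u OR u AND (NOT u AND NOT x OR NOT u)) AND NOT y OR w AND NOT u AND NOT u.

w AND NOT (w AND NOT w OR u) AND (NOT u OR u AND (NOT u AND NOT x OR NOT u)) AND NOT y OR w AND NOT u AND NOT u
= w AND NOT (w AND NOT w OR u) AND (NOT u OR u AND NOT u) AND NOT y OR w AND NOT u AND NOT u   (absorption)
= w AND NOT u AND (NOT u OR u AND NOT u) AND NOT y OR w AND NOT u AND NOT u   (complement / identity)
= w AND NOT u AND NOT u AND NOT y OR w AND NOT u AND NOT u   (complement / identity)
= w AND NOT u AND NOT u   (absorption)
= w AND NOT u   (idempotence)

w AND NOT u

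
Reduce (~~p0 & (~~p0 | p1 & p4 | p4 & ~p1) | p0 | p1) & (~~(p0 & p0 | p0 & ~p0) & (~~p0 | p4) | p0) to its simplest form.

(~~p0 & (~~p0 | p1 & p4 | p4 & ~p1) | p0 | p1) & (~~(p0 & p0 | p0 & ~p0) & (~~p0 | p4) | p0)
= (~~p0 & (~~p0 | p4) | p0 | p1) & (~~(p0 & p0 | p0 & ~p0) & (~~p0 | p4) | p0)   [distribution]
= (~~p0 & (~~p0 | p4) | p0 | p1) & (~~p0 & (~~p0 | p4) | p0)   [distribution]
= ~~p0 & (~~p0 | p4) | p0   [absorption]
= ~~p0 | p0   [absorption]
= p0 | p0   [double negation]
= p0   [idempotence]

p0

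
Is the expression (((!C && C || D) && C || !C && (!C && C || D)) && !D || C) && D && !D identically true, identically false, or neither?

(((!C && C || D) && C || !C && (!C && C || D)) && !D || C) && D && !D
= ((!C && C || D) && !D || C) && D && !D   (distribution)
= (D && !D || C) && D && !D   (complement / identity)
= D && !D   (absorption)
= false   (complement)

identically false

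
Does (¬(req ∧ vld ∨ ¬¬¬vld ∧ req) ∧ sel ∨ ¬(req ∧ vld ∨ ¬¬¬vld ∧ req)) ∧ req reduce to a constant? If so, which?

(¬(req ∧ vld ∨ ¬¬¬vld ∧ req) ∧ sel ∨ ¬(req ∧ vld ∨ ¬¬¬vld ∧ req)) ∧ req
= ¬(req ∧ vld ∨ ¬¬¬vld ∧ req) ∧ req   [absorption]
= ¬(req ∧ vld ∨ ¬vld ∧ req) ∧ req   [double negation]
= ¬req ∧ req   [distribution]
= False   [complement]

yes, False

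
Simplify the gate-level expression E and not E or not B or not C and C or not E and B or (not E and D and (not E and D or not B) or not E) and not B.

E and not E or not B or not C and C or not E and B or (not E and D and (not E and D or not B) or not E) and not B
= E and not E or not B or not E and B or (not E and D and (not E and D or not B) or not E) and not B
= E and not E or not B or not E and B or (not E and D or not E) and not B
= E and not E or not B or not E and B or not E and not B
= not B or not E and B or not E and not B
= not B or not E

not B or not E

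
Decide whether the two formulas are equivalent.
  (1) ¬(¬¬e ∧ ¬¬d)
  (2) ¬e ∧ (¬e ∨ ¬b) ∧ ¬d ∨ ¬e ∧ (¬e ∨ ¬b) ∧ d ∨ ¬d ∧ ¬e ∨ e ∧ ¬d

Yes

E1: ¬(¬¬e ∧ ¬¬d)
    = ¬e ∨ ¬d   [De Morgan]
E2: ¬e ∧ (¬e ∨ ¬b) ∧ ¬d ∨ ¬e ∧ (¬e ∨ ¬b) ∧ d ∨ ¬d ∧ ¬e ∨ e ∧ ¬d
    = ¬e ∧ (¬e ∨ ¬b) ∨ ¬d ∧ ¬e ∨ e ∧ ¬d   [distribution]
    = ¬e ∨ ¬d ∧ ¬e ∨ e ∧ ¬d   [absorption]
    = ¬e ∨ ¬d   [distribution]
Both reduce to ¬e ∨ ¬d, so they are equivalent.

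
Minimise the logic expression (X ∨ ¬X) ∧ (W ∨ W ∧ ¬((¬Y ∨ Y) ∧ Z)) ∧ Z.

W ∧ Z

(X ∨ ¬X) ∧ (W ∨ W ∧ ¬((¬Y ∨ Y) ∧ Z)) ∧ Z
= (X ∨ ¬X) ∧ (W ∨ W ∧ ¬Z) ∧ Z   (complement / identity)
= (X ∨ ¬X) ∧ W ∧ Z   (absorption)
= W ∧ Z   (complement / identity)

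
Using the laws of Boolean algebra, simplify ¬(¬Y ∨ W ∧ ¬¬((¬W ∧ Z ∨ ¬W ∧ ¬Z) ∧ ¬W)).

Y

¬(¬Y ∨ W ∧ ¬¬((¬W ∧ Z ∨ ¬W ∧ ¬Z) ∧ ¬W))
= ¬(¬Y ∨ W ∧ (¬W ∧ Z ∨ ¬W ∧ ¬Z) ∧ ¬W)
= ¬(¬Y ∨ W ∧ ¬W ∧ ¬W)
= ¬(¬Y ∨ W ∧ ¬W)
= ¬¬Y
= Y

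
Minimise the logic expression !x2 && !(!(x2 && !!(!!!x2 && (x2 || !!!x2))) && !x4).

!x2 && !(!(x2 && !!(!!!x2 && (x2 || !!!x2))) && !x4)
= !x2 && !(!(x2 && !!(!!!x2 && (x2 || !x2))) && !x4)   — double negation
= !x2 && (x2 && !!(!!!x2 && (x2 || !x2)) || x4)   — De Morgan
= !x2 && (x2 && !!(!x2 && (x2 || !x2)) || x4)   — double negation
= !x2 && (x2 && !!!x2 || x4)   — complement / identity
= !x2 && (x2 && !x2 || x4)   — double negation
= !x2 && x4   — complement / identity

!x2 && x4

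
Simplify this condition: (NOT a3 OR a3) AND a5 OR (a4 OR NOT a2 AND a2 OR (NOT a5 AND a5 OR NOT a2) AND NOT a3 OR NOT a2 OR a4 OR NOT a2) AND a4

(NOT a3 OR a3) AND a5 OR (a4 OR NOT a2 AND a2 OR (NOT a5 AND a5 OR NOT a2) AND NOT a3 OR NOT a2 OR a4 OR NOT a2) AND a4
= (NOT a3 OR a3) AND a5 OR (a4 OR NOT a2 AND a2 OR NOT a2 AND NOT a3 OR NOT a2 OR a4 OR NOT a2) AND a4
= (NOT a3 OR a3) AND a5 OR (a4 OR NOT a2 AND NOT a3 OR NOT a2 OR a4 OR NOT a2) AND a4
= (NOT a3 OR a3) AND a5 OR (a4 OR NOT a2 OR a4 OR NOT a2) AND a4
= (NOT a3 OR a3) AND a5 OR (a4 OR NOT a2) AND a4
= (NOT a3 OR a3) AND a5 OR a4
= a5 OR a4

a5 OR a4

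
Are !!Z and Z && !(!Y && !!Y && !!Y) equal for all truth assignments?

Yes

E1: !!Z
    = Z
E2: Z && !(!Y && !!Y && !!Y)
    = Z && !(!Y && !!Y)
    = Z && (Y || !Y)
    = Z
Both reduce to Z, so they are equivalent.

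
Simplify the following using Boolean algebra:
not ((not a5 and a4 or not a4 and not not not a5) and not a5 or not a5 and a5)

a5

not ((not a5 and a4 or not a4 and not not not a5) and not a5 or not a5 and a5)
= not ((not a5 and a4 or not a4 and not a5) and not a5 or not a5 and a5)
= not (not a5 and not a5 or not a5 and a5)
= not not a5
= a5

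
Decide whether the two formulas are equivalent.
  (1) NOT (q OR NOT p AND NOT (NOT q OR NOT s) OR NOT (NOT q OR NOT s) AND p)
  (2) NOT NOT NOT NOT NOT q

Yes

E1: NOT (q OR NOT p AND NOT (NOT q OR NOT s) OR NOT (NOT q OR NOT s) AND p)
    = NOT (q OR NOT (NOT q OR NOT s))   — distribution
    = NOT (q OR q AND s)   — De Morgan
    = NOT q   — absorption
E2: NOT NOT NOT NOT NOT q
    = NOT NOT NOT q   — double negation
    = NOT q   — double negation
Both reduce to NOT q, so they are equivalent.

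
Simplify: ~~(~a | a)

~~(~a | a)
= ~a | a
= 1

1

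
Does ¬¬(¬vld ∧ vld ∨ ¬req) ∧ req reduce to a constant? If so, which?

yes, False

¬¬(¬vld ∧ vld ∨ ¬req) ∧ req
= ¬¬¬req ∧ req   (complement / identity)
= ¬req ∧ req   (double negation)
= False   (complement)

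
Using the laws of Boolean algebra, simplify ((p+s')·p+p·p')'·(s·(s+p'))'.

((p+s')·p+p·p')'·(s·(s+p'))'
= ((p+s')·p+p·p')'·s'   (absorption)
= ((p+s')·p)'·s'   (complement / identity)
= p'·s'   (absorption)

p'·s'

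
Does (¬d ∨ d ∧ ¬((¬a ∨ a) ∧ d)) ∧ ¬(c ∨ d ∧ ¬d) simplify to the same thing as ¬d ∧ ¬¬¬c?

E1: (¬d ∨ d ∧ ¬((¬a ∨ a) ∧ d)) ∧ ¬(c ∨ d ∧ ¬d)
    = (¬d ∨ d ∧ ¬((¬a ∨ a) ∧ d)) ∧ ¬c   — complement / identity
    = (¬d ∨ d ∧ ¬d) ∧ ¬c   — complement / identity
    = ¬d ∧ ¬c   — complement / identity
E2: ¬d ∧ ¬¬¬c
    = ¬d ∧ ¬c   — double negation
Both reduce to ¬d ∧ ¬c, so they are equivalent.

Yes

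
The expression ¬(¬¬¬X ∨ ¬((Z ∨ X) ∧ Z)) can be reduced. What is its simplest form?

X ∧ Z

¬(¬¬¬X ∨ ¬((Z ∨ X) ∧ Z))
= ¬(¬¬¬X ∨ ¬Z)   — absorption
= ¬(¬X ∨ ¬Z)   — double negation
= X ∧ Z   — De Morgan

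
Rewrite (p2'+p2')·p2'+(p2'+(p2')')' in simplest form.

(p2'+p2')·p2'+(p2'+(p2')')'
= (p2'+p2')·p2'+p2·p2'   — De Morgan
= p2'·p2'+p2·p2'   — idempotence
= p2'   — distribution

p2'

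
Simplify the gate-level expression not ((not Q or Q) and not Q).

not ((not Q or Q) and not Q)
= not not Q   (complement / identity)
= Q   (double negation)

Q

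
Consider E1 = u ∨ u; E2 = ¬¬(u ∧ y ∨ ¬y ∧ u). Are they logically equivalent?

Yes

E1: u ∨ u
    = u   — idempotence
E2: ¬¬(u ∧ y ∨ ¬y ∧ u)
    = ¬¬u   — distribution
    = u   — double negation
Both reduce to u, so they are equivalent.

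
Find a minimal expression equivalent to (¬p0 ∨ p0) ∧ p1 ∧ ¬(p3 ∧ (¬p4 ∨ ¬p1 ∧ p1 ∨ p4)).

(¬p0 ∨ p0) ∧ p1 ∧ ¬(p3 ∧ (¬p4 ∨ ¬p1 ∧ p1 ∨ p4))
= p1 ∧ ¬(p3 ∧ (¬p4 ∨ ¬p1 ∧ p1 ∨ p4))   (complement / identity)
= p1 ∧ ¬(p3 ∧ (¬p4 ∨ p4))   (complement / identity)
= p1 ∧ ¬p3   (complement / identity)

p1 ∧ ¬p3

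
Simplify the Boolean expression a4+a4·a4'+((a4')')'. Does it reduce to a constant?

1

a4+a4·a4'+((a4')')'
= a4+a4·a4'+a4'
= a4+a4'
= 1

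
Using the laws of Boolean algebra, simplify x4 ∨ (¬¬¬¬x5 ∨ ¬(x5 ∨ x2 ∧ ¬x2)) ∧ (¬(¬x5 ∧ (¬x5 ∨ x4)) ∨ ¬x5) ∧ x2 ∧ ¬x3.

x4 ∨ (¬¬¬¬x5 ∨ ¬(x5 ∨ x2 ∧ ¬x2)) ∧ (¬(¬x5 ∧ (¬x5 ∨ x4)) ∨ ¬x5) ∧ x2 ∧ ¬x3
= x4 ∨ (¬¬¬¬x5 ∨ ¬x5) ∧ (¬(¬x5 ∧ (¬x5 ∨ x4)) ∨ ¬x5) ∧ x2 ∧ ¬x3
= x4 ∨ (¬¬x5 ∨ ¬x5) ∧ (¬(¬x5 ∧ (¬x5 ∨ x4)) ∨ ¬x5) ∧ x2 ∧ ¬x3
= x4 ∨ (¬¬x5 ∨ ¬x5) ∧ (¬¬x5 ∨ ¬x5) ∧ x2 ∧ ¬x3
= x4 ∨ (¬¬x5 ∨ ¬x5) ∧ x2 ∧ ¬x3
= x4 ∨ (x5 ∨ ¬x5) ∧ x2 ∧ ¬x3
= x4 ∨ x2 ∧ ¬x3

x4 ∨ x2 ∧ ¬x3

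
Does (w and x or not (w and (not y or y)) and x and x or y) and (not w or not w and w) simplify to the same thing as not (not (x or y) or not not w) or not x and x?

Yes

E1: (w and x or not (w and (not y or y)) and x and x or y) and (not w or not w and w)
    = (w and x or not (w and (not y or y)) and x or y) and (not w or not w and w)   — idempotence
    = (w and x or not w and x or y) and (not w or not w and w)   — complement / identity
    = (w and x or not w and x or y) and not w   — complement / identity
    = (x or y) and not w   — distribution
E2: not (not (x or y) or not not w) or not x and x
    = (x or y) and not w or not x and x   — De Morgan
    = (x or y) and not w   — complement / identity
Both reduce to (x or y) and not w, so they are equivalent.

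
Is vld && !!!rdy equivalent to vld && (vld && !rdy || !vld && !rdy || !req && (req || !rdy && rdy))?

Yes

E1: vld && !!!rdy
    = vld && !rdy   [double negation]
E2: vld && (vld && !rdy || !vld && !rdy || !req && (req || !rdy && rdy))
    = vld && (!rdy || !req && (req || !rdy && rdy))   [distribution]
    = vld && (!rdy || !req && req)   [complement / identity]
    = vld && !rdy   [complement / identity]
Both reduce to vld && !rdy, so they are equivalent.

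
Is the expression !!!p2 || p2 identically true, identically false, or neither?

!!!p2 || p2
= !p2 || p2   — double negation
= true   — complement

identically true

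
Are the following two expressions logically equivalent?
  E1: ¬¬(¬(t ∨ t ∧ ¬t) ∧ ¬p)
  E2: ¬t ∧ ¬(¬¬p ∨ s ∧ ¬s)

E1: ¬¬(¬(t ∨ t ∧ ¬t) ∧ ¬p)
    = ¬(t ∨ t ∧ ¬t) ∧ ¬p
    = ¬t ∧ ¬p
E2: ¬t ∧ ¬(¬¬p ∨ s ∧ ¬s)
    = ¬t ∧ ¬¬¬p
    = ¬t ∧ ¬p
Both reduce to ¬t ∧ ¬p, so they are equivalent.

Yes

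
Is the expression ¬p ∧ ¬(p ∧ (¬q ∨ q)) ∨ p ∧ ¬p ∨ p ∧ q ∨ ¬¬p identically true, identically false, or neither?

identically true

¬p ∧ ¬(p ∧ (¬q ∨ q)) ∨ p ∧ ¬p ∨ p ∧ q ∨ ¬¬p
= ¬p ∧ ¬p ∨ p ∧ ¬p ∨ p ∧ q ∨ ¬¬p   — complement / identity
= ¬p ∧ ¬p ∨ p ∧ ¬p ∨ p ∧ q ∨ p   — double negation
= ¬p ∨ p ∧ q ∨ p   — distribution
= ¬p ∨ p   — absorption
= True   — complement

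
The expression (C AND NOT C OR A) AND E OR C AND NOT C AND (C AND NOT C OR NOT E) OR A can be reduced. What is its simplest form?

A

(C AND NOT C OR A) AND E OR C AND NOT C AND (C AND NOT C OR NOT E) OR A
= (C AND NOT C OR A) AND E OR C AND NOT C OR A
= C AND NOT C OR A
= A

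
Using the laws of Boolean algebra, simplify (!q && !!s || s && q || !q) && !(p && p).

(!q && !!s || s && q || !q) && !(p && p)
= (!q && !!s || s && q || !q) && !p   [idempotence]
= (!q && s || s && q || !q) && !p   [double negation]
= (s || !q) && !p   [distribution]

(s || !q) && !p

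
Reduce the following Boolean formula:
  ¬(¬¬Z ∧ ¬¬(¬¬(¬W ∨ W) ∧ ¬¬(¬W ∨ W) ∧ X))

¬(¬¬Z ∧ ¬¬(¬¬(¬W ∨ W) ∧ ¬¬(¬W ∨ W) ∧ X))
= ¬(¬¬Z ∧ ¬¬(¬¬(¬W ∨ W) ∧ X))   (idempotence)
= ¬(¬¬Z ∧ ¬¬((¬W ∨ W) ∧ X))   (double negation)
= ¬(¬¬Z ∧ ¬¬X)   (complement / identity)
= ¬Z ∨ ¬X   (De Morgan)

¬Z ∨ ¬X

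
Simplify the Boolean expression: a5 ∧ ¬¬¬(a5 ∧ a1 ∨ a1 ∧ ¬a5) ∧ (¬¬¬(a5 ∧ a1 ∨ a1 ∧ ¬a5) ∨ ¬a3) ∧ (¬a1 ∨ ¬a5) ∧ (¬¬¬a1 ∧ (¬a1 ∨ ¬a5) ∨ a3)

a5 ∧ ¬a1

a5 ∧ ¬¬¬(a5 ∧ a1 ∨ a1 ∧ ¬a5) ∧ (¬¬¬(a5 ∧ a1 ∨ a1 ∧ ¬a5) ∨ ¬a3) ∧ (¬a1 ∨ ¬a5) ∧ (¬¬¬a1 ∧ (¬a1 ∨ ¬a5) ∨ a3)
= a5 ∧ ¬¬¬(a5 ∧ a1 ∨ a1 ∧ ¬a5) ∧ (¬a1 ∨ ¬a5) ∧ (¬¬¬a1 ∧ (¬a1 ∨ ¬a5) ∨ a3)
= a5 ∧ ¬¬¬a1 ∧ (¬a1 ∨ ¬a5) ∧ (¬¬¬a1 ∧ (¬a1 ∨ ¬a5) ∨ a3)
= a5 ∧ ¬¬¬a1 ∧ (¬a1 ∨ ¬a5)
= a5 ∧ ¬a1 ∧ (¬a1 ∨ ¬a5)
= a5 ∧ ¬a1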